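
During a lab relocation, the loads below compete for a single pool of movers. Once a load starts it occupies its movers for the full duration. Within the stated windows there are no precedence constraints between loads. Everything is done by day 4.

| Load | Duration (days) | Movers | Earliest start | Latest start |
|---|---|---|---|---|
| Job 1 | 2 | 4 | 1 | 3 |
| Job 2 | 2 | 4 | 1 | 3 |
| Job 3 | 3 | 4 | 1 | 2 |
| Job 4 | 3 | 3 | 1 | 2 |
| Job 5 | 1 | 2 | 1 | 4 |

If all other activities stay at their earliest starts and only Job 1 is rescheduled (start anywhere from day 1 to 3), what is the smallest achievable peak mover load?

13

Job 1@1: d1:17  d2:15  d3:7  d4:0 → peak 17
Job 1@2: d1:13  d2:15  d3:11  d4:0 → peak 15
Job 1@3: d1:13  d2:11  d3:11  d4:4 → peak 13
Best is Job 1@3, peak 13.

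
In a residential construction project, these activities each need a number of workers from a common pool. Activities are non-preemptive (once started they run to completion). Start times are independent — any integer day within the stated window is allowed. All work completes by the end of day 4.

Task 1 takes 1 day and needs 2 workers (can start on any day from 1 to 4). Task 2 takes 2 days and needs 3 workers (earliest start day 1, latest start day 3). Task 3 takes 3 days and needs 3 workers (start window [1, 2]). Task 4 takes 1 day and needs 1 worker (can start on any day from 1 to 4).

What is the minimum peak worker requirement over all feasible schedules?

6

Early-start (Task 1@1, Task 2@1, Task 3@1, Task 4@1) gives peak 9: d1:9  d2:6  d3:3  d4:0.
Shift Task 3→2.
Schedule Task 1@1, Task 2@1, Task 3@2, Task 4@1: d1:6  d2:6  d3:3  d4:3 — peak 6.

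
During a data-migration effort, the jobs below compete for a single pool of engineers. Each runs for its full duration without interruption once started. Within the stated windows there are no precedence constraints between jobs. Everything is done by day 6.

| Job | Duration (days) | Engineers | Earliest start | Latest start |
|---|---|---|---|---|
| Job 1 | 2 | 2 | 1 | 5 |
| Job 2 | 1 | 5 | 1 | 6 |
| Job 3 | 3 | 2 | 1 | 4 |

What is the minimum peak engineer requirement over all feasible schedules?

5

Early-start (Job 1@1, Job 2@1, Job 3@1) gives peak 9: d1:9  d2:4  d3:2  d4:0  d5:0  d6:0.
Shift Job 2→3, Job 3→4.
Schedule Job 1@1, Job 2@3, Job 3@4: d1:2  d2:2  d3:5  d4:2  d5:2  d6:2 — peak 5.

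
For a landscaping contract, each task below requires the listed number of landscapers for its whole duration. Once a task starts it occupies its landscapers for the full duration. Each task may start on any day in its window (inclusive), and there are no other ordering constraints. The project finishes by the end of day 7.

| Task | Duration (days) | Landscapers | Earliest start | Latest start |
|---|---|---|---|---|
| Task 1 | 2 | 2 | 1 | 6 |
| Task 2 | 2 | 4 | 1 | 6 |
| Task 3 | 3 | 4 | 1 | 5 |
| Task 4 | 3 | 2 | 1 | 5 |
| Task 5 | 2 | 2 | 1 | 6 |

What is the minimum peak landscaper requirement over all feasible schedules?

Early-start (Task 1@1, Task 2@1, Task 3@1, Task 4@1, Task 5@1) gives peak 14: d1:14  d2:14  d3:6  d4:0  d5:0  d6:0  d7:0.
Shift Task 3→3, Task 4→3, Task 5→6.
Schedule Task 1@1, Task 2@1, Task 3@3, Task 4@3, Task 5@6: d1:6  d2:6  d3:6  d4:6  d5:6  d6:2  d7:2 — peak 6.

6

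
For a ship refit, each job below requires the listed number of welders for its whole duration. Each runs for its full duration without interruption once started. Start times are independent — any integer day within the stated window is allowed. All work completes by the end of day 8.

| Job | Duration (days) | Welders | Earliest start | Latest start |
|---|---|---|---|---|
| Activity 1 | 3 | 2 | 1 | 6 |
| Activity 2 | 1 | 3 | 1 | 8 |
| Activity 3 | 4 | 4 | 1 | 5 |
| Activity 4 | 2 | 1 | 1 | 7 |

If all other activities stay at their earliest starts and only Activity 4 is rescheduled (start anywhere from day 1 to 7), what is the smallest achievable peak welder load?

Activity 4@1: d1:10  d2:7  d3:6  d4:4  d5:0  d6:0  d7:0  d8:0 → peak 10
Activity 4@2: d1:9  d2:7  d3:7  d4:4  d5:0  d6:0  d7:0  d8:0 → peak 9
Activity 4@3: d1:9  d2:6  d3:7  d4:5  d5:0  d6:0  d7:0  d8:0 → peak 9
Activity 4@4: d1:9  d2:6  d3:6  d4:5  d5:1  d6:0  d7:0  d8:0 → peak 9
Activity 4@5: d1:9  d2:6  d3:6  d4:4  d5:1  d6:1  d7:0  d8:0 → peak 9
Activity 4@6: d1:9  d2:6  d3:6  d4:4  d5:0  d6:1  d7:1  d8:0 → peak 9
Activity 4@7: d1:9  d2:6  d3:6  d4:4  d5:0  d6:0  d7:1  d8:1 → peak 9
Best is Activity 4@2, peak 9.

9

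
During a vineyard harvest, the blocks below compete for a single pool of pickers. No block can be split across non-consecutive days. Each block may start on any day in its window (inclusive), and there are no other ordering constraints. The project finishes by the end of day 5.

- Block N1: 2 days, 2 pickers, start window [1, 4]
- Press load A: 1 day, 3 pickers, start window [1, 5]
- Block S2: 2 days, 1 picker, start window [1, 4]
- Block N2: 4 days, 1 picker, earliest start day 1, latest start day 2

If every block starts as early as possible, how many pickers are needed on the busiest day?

7

Early-start schedule: Block N1@1, Press load A@1, Block S2@1, Block N2@1.
Load per day: day 1: 7, day 2: 4, day 3: 1, day 4: 1, day 5: 0.
Peak is 7.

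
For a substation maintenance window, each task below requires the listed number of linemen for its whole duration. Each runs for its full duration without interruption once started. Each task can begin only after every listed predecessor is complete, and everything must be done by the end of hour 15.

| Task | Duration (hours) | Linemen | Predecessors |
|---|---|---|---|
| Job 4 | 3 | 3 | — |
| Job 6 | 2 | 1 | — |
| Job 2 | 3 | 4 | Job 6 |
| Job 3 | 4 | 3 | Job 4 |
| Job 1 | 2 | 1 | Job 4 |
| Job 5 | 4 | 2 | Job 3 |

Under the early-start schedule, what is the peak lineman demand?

8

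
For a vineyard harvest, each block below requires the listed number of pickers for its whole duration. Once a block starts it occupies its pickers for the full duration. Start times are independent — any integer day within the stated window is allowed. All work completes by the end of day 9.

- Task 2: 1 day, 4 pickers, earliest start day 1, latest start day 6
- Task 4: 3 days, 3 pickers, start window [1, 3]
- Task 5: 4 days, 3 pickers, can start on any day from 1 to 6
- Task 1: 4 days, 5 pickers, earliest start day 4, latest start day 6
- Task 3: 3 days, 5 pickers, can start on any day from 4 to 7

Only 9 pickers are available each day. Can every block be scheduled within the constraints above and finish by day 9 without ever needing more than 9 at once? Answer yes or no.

no

The minimum achievable peak is 10; 9 < 10, so no feasible schedule stays within the cap.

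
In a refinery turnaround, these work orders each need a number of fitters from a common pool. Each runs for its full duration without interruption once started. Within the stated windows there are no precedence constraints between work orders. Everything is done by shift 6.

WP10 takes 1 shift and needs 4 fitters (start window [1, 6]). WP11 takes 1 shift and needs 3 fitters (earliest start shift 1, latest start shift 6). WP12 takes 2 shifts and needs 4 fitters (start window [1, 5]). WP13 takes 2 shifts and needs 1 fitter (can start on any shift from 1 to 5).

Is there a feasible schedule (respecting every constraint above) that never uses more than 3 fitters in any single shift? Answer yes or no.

no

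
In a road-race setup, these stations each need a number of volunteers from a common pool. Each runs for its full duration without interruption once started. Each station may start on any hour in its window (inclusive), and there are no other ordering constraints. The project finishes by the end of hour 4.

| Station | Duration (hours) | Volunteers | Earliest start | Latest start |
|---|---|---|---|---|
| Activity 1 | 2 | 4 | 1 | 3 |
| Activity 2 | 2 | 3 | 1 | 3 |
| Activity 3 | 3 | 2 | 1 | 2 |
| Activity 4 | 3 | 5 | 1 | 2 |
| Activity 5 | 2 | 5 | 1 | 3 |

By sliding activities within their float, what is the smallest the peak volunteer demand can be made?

14

Early-start (Activity 1@1, Activity 2@1, Activity 3@1, Activity 4@1, Activity 5@1) gives peak 19: h1:19  h2:19  h3:7  h4:0.
Shift Activity 5→3.
Schedule Activity 1@1, Activity 2@1, Activity 3@1, Activity 4@1, Activity 5@3: h1:14  h2:14  h3:12  h4:5 — peak 14.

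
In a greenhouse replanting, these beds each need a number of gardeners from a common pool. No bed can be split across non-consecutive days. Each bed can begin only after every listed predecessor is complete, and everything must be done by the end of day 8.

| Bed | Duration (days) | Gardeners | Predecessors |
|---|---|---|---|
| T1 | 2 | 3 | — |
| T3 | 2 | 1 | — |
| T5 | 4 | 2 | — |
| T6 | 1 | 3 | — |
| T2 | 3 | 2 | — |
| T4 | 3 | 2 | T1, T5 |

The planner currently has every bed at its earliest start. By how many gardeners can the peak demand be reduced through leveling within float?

Early-start peak: d1:11  d2:8  d3:4  d4:2  d5:2  d6:2  d7:2  d8:0 ⇒ 11.
Leveled (T1@1, T3@3, T5@1, T6@5, T2@3, T4@6): d1:5  d2:5  d3:5  d4:5  d5:5  d6:2  d7:2  d8:2 ⇒ 5.
Reduction 11 − 5 = 6.

6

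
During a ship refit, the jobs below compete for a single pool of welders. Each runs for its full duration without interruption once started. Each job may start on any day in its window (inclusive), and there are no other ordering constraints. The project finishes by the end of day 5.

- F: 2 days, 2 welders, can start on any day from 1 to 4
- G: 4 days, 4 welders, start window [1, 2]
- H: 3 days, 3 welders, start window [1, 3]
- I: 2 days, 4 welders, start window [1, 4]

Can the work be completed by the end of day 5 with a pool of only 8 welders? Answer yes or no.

no

The minimum achievable peak is 9; 8 < 9, so no feasible schedule stays within the cap.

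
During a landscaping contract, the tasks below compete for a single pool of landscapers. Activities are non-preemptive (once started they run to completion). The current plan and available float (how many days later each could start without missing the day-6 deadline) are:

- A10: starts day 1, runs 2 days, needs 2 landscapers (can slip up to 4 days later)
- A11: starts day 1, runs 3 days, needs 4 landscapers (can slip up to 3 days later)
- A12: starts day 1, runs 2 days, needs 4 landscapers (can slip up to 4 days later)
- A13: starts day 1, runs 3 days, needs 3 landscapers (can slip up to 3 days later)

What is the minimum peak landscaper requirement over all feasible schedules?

7

Early-start (A10@1, A11@1, A12@1, A13@1) gives peak 13: d1:13  d2:13  d3:7  d4:0  d5:0  d6:0.
Shift A12→4, A13→3.
Schedule A10@1, A11@1, A12@4, A13@3: d1:6  d2:6  d3:7  d4:7  d5:7  d6:0 — peak 7.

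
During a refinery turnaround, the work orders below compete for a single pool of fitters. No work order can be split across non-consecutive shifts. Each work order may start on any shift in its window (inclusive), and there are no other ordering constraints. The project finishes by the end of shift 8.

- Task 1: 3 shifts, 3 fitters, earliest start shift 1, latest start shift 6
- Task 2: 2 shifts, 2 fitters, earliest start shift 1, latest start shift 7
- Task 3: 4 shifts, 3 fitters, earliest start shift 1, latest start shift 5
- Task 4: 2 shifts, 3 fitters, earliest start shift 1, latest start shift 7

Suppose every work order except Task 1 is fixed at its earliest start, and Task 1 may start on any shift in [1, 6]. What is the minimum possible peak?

8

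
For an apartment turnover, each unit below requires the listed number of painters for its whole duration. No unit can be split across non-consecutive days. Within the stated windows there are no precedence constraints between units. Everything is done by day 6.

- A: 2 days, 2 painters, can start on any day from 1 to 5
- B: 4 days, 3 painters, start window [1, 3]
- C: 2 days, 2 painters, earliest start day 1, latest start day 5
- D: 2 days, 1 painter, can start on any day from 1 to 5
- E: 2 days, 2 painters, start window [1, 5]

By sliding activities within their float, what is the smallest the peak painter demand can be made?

5

Early-start (A@1, B@1, C@1, D@1, E@1) gives peak 10: d1:10  d2:10  d3:3  d4:3  d5:0  d6:0.
Shift C→3, D→5, E→5.
Schedule A@1, B@1, C@3, D@5, E@5: d1:5  d2:5  d3:5  d4:5  d5:3  d6:3 — peak 5.
Total painter-days = 26 over 6 days ⇒ peak ≥ ⌈26/6⌉ = 5, so 5 is optimal.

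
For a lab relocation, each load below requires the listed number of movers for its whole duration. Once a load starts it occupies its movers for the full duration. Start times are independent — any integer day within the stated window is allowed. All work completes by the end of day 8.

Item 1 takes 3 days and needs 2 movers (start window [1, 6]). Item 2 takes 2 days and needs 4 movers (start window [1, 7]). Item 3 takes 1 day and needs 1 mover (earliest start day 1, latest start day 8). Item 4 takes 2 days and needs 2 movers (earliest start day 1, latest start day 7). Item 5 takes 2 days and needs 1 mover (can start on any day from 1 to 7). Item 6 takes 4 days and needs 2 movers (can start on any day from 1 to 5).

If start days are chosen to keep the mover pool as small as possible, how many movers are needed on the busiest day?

Early-start (Item 1@1, Item 2@1, Item 3@1, Item 4@1, Item 5@1, Item 6@1) gives peak 12: d1:12  d2:11  d3:4  d4:2  d5:0  d6:0  d7:0  d8:0.
Shift Item 2→5, Item 3→4, Item 4→7, Item 5→7.
Schedule Item 1@1, Item 2@5, Item 3@4, Item 4@7, Item 5@7, Item 6@1: d1:4  d2:4  d3:4  d4:3  d5:4  d6:4  d7:3  d8:3 — peak 4.
Total mover-days = 29 over 8 days ⇒ peak ≥ ⌈29/8⌉ = 4, so 4 is optimal.

4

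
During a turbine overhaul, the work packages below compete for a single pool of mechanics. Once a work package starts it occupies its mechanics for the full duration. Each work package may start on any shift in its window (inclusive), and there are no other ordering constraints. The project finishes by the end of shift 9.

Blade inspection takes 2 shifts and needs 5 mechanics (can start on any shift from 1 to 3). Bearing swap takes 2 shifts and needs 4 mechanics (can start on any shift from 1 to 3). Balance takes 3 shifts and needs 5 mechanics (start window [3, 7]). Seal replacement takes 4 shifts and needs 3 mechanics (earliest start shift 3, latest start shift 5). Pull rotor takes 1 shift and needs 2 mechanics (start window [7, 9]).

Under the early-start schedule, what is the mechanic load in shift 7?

2

At early start, shift 7 has: Pull rotor.
Demand: 2 = 2.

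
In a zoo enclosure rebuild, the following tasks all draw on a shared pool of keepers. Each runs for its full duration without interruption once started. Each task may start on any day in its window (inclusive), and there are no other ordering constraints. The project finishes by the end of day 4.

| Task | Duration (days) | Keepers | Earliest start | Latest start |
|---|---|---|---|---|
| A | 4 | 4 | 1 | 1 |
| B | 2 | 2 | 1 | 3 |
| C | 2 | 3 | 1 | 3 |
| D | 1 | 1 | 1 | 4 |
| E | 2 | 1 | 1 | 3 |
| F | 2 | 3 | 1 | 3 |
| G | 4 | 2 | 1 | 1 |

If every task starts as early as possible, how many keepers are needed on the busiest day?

Early-start schedule: A@1, B@1, C@1, D@1, E@1, F@1, G@1.
Load per day: day 1: 16, day 2: 15, day 3: 6, day 4: 6.
Peak is 16.

16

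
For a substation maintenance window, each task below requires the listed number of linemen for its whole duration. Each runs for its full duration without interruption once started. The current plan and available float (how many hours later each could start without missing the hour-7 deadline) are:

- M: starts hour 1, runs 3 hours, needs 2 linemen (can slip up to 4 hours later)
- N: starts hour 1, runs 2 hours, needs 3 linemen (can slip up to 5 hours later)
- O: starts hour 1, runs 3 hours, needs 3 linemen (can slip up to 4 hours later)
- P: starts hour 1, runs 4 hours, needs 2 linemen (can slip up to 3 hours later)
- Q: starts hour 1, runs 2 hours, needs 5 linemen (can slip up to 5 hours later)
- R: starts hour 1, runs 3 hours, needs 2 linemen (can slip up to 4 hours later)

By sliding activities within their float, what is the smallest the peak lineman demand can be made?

7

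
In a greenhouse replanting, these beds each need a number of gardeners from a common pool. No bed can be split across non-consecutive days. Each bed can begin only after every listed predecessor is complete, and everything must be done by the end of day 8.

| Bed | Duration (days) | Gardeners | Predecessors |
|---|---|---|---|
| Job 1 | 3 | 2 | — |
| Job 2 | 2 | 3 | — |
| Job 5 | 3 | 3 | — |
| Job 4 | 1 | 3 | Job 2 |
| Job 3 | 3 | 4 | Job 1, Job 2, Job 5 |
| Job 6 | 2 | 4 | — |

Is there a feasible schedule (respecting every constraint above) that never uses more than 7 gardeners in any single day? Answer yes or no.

yes

Schedule Job 1@1, Job 2@1, Job 5@3, Job 4@6, Job 3@6, Job 6@4: d1:5  d2:5  d3:5  d4:7  d5:7  d6:7  d7:4  d8:4 — peak 7 ≤ 7.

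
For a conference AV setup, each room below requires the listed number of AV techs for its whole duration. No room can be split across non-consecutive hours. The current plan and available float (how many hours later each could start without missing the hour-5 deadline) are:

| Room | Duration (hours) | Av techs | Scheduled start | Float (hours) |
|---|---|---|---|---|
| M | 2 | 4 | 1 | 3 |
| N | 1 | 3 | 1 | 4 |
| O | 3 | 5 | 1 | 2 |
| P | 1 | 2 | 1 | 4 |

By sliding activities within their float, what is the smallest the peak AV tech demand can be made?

Early-start (M@1, N@1, O@1, P@1) gives peak 14: h1:14  h2:9  h3:5  h4:0  h5:0.
Shift O→3, P→2.
Schedule M@1, N@1, O@3, P@2: h1:7  h2:6  h3:5  h4:5  h5:5 — peak 7.

7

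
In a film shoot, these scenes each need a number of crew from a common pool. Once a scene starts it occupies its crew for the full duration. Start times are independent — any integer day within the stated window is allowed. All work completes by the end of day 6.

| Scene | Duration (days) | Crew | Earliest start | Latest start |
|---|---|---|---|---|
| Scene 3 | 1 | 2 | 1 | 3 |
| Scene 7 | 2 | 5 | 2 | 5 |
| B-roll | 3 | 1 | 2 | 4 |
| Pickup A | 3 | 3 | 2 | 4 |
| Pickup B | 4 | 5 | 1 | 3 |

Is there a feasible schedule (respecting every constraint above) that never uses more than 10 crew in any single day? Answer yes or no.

yes

Schedule Scene 3@1, Scene 7@5, B-roll@2, Pickup A@2, Pickup B@1: d1:7  d2:9  d3:9  d4:9  d5:5  d6:5 — peak 9 ≤ 10.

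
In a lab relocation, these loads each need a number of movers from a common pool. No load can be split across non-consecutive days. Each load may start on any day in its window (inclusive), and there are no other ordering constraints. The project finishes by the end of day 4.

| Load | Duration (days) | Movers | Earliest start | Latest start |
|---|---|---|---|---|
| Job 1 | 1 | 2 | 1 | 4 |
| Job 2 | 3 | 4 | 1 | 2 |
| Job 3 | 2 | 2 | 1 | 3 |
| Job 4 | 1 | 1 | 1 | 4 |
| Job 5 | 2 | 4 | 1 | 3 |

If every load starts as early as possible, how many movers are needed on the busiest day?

Early-start schedule: Job 1@1, Job 2@1, Job 3@1, Job 4@1, Job 5@1.
Load per day: day 1: 13, day 2: 10, day 3: 4, day 4: 0.
Peak is 13.

13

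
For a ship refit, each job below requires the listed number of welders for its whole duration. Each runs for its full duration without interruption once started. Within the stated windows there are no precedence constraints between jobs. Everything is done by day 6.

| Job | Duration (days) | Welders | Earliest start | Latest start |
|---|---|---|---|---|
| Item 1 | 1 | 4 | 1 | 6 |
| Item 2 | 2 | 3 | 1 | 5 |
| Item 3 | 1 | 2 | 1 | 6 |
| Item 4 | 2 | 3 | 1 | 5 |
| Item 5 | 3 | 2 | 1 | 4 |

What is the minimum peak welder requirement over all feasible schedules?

Early-start (Item 1@1, Item 2@1, Item 3@1, Item 4@1, Item 5@1) gives peak 14: d1:14  d2:8  d3:2  d4:0  d5:0  d6:0.
Shift Item 2→2, Item 3→2, Item 4→4, Item 5→3.
Schedule Item 1@1, Item 2@2, Item 3@2, Item 4@4, Item 5@3: d1:4  d2:5  d3:5  d4:5  d5:5  d6:0 — peak 5.

5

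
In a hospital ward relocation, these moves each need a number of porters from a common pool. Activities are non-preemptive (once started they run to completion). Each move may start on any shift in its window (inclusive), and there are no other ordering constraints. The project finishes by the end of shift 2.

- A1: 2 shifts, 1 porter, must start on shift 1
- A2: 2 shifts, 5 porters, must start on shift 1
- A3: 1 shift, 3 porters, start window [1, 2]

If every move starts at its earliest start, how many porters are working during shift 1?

9

At early start, shift 1 has: A1, A2, A3.
Demand: 1 + 5 + 3 = 9.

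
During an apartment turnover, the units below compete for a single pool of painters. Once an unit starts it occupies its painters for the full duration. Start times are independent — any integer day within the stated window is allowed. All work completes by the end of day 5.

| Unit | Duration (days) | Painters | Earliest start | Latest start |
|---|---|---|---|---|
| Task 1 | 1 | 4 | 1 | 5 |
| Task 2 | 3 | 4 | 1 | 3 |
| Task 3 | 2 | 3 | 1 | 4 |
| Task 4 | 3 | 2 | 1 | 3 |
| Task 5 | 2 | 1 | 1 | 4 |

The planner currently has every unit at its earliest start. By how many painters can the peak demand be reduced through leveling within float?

Early-start peak: d1:14  d2:10  d3:6  d4:0  d5:0 ⇒ 14.
Leveled (Task 1@1, Task 2@2, Task 3@1, Task 4@3, Task 5@3): d1:7  d2:7  d3:7  d4:7  d5:2 ⇒ 7.
Reduction 14 − 7 = 7.

7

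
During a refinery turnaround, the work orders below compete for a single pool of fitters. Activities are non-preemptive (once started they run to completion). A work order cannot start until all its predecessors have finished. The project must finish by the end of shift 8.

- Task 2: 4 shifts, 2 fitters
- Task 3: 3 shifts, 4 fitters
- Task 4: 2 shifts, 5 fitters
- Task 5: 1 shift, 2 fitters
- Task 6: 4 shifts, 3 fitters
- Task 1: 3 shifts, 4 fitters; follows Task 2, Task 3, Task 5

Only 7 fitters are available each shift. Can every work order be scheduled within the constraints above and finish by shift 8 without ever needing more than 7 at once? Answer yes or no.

The minimum achievable peak is 8; 7 < 8, so no feasible schedule stays within the cap.

no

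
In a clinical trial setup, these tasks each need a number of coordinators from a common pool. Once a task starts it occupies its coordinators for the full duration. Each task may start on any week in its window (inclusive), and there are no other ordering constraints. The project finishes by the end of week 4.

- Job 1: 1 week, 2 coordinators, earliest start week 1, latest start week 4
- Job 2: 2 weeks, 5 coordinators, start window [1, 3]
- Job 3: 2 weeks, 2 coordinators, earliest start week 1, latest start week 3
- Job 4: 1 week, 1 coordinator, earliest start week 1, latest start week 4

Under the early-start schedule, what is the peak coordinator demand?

Early-start schedule: Job 1@1, Job 2@1, Job 3@1, Job 4@1.
Load per week: week 1: 10, week 2: 7, week 3: 0, week 4: 0.
Peak is 10.

10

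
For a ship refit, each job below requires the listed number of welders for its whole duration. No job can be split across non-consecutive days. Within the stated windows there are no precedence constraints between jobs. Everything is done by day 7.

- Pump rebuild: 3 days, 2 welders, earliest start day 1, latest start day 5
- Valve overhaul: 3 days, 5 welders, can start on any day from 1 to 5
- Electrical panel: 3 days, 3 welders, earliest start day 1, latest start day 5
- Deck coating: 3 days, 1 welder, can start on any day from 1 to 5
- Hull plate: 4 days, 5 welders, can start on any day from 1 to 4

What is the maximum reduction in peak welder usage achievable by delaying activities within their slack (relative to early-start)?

8

Early-start peak: d1:16  d2:16  d3:16  d4:5  d5:0  d6:0  d7:0 ⇒ 16.
Leveled (Pump rebuild@1, Valve overhaul@1, Electrical panel@4, Deck coating@1, Hull plate@4): d1:8  d2:8  d3:8  d4:8  d5:8  d6:8  d7:5 ⇒ 8.
Reduction 16 − 8 = 8.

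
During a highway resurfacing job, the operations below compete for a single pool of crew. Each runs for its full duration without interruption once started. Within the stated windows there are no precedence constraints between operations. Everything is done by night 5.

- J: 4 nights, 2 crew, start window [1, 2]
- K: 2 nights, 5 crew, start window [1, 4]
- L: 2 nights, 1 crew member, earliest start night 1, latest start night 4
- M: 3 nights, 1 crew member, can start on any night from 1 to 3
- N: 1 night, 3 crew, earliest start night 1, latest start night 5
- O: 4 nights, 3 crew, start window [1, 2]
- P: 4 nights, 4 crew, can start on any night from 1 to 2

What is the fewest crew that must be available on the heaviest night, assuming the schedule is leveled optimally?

14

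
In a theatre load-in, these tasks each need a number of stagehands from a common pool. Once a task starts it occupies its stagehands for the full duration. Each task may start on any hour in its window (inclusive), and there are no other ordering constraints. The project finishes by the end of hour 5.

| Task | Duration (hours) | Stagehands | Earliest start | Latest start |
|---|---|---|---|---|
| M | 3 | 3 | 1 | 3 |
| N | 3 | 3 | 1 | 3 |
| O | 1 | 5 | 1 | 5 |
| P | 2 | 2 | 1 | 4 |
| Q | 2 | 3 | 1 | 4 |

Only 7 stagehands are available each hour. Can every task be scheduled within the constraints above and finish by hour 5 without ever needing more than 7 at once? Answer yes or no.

no

The minimum achievable peak is 8; 7 < 8, so no feasible schedule stays within the cap.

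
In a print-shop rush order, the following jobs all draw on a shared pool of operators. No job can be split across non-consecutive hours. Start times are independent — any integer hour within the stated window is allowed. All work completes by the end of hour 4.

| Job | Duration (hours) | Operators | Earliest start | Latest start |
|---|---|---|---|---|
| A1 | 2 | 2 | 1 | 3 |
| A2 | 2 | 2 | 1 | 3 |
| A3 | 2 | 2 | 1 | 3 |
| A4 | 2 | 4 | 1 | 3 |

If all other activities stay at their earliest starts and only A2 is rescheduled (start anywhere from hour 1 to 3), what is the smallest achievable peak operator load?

8

A2@1: h1:10  h2:10  h3:0  h4:0 → peak 10
A2@2: h1:8  h2:10  h3:2  h4:0 → peak 10
A2@3: h1:8  h2:8  h3:2  h4:2 → peak 8
Best is A2@3, peak 8.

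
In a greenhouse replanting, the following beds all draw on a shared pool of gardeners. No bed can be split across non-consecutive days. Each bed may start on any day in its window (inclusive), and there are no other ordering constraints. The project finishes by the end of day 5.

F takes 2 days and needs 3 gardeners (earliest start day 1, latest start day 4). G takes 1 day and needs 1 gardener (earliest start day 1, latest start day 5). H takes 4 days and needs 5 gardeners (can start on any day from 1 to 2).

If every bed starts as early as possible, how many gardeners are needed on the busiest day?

9

Early-start schedule: F@1, G@1, H@1.
Load per day: day 1: 9, day 2: 8, day 3: 5, day 4: 5, day 5: 0.
Peak is 9.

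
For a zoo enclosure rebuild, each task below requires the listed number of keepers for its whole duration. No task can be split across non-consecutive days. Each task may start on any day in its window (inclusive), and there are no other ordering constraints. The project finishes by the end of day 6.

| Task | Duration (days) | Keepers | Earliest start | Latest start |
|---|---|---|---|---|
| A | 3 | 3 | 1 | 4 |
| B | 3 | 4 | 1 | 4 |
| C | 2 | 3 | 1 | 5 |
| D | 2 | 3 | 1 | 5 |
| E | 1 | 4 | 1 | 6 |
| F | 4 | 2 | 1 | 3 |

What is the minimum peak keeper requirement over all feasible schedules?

9

Early-start (A@1, B@1, C@1, D@1, E@1, F@1) gives peak 19: d1:19  d2:15  d3:9  d4:2  d5:0  d6:0.
Shift C→4, D→4, E→6.
Schedule A@1, B@1, C@4, D@4, E@6, F@1: d1:9  d2:9  d3:9  d4:8  d5:6  d6:4 — peak 9.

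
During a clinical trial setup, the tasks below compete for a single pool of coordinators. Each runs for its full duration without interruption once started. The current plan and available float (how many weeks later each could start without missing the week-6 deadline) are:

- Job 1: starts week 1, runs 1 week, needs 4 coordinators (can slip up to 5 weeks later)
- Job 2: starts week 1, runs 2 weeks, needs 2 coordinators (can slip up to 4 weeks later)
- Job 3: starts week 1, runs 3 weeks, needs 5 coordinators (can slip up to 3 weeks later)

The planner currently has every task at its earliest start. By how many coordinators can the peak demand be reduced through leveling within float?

6

Early-start peak: w1:11  w2:7  w3:5  w4:0  w5:0  w6:0 ⇒ 11.
Leveled (Job 1@1, Job 2@2, Job 3@4): w1:4  w2:2  w3:2  w4:5  w5:5  w6:5 ⇒ 5.
Reduction 11 − 5 = 6.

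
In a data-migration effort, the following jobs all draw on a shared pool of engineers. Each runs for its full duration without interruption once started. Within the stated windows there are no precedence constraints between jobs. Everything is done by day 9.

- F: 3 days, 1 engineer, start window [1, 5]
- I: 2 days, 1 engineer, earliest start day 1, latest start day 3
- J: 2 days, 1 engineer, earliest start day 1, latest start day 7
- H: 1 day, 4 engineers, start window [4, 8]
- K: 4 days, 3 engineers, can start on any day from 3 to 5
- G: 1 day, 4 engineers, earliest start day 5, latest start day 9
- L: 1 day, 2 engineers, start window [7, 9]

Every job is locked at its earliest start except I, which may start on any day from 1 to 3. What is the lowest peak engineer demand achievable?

I@1: d1:3  d2:3  d3:4  d4:7  d5:7  d6:3  d7:2  d8:0  d9:0 → peak 7
I@2: d1:2  d2:3  d3:5  d4:7  d5:7  d6:3  d7:2  d8:0  d9:0 → peak 7
I@3: d1:2  d2:2  d3:5  d4:8  d5:7  d6:3  d7:2  d8:0  d9:0 → peak 8
Best is I@1, peak 7.

7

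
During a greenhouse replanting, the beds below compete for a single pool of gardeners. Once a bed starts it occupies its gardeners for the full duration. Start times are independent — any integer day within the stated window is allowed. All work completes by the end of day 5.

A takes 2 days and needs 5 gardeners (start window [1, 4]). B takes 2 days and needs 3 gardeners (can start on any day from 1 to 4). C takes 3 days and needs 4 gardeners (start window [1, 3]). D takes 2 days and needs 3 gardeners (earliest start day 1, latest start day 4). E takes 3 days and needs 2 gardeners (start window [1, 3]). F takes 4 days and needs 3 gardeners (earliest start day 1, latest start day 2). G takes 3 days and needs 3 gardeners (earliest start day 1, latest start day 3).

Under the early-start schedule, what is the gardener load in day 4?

3

At early start, day 4 has: F.
Demand: 3 = 3.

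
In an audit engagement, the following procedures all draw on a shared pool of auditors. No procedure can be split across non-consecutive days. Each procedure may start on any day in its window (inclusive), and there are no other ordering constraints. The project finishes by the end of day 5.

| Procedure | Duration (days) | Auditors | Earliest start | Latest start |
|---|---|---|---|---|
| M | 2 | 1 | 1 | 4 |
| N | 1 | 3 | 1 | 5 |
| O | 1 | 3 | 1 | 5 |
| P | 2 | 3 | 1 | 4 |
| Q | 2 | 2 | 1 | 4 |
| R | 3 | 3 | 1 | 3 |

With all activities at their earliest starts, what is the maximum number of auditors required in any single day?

Early-start schedule: M@1, N@1, O@1, P@1, Q@1, R@1.
Load per day: day 1: 15, day 2: 9, day 3: 3, day 4: 0, day 5: 0.
Peak is 15.

15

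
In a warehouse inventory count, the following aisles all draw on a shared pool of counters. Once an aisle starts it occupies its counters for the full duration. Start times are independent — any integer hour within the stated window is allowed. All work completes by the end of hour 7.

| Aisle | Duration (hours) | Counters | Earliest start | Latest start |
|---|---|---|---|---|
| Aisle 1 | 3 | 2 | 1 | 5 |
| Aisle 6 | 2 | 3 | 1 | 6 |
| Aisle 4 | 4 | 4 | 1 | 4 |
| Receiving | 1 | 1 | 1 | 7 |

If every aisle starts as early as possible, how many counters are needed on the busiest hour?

Early-start schedule: Aisle 1@1, Aisle 6@1, Aisle 4@1, Receiving@1.
Load per hour: hour 1: 10, hour 2: 9, hour 3: 6, hour 4: 4, hour 5: 0, hour 6: 0, hour 7: 0.
Peak is 10.

10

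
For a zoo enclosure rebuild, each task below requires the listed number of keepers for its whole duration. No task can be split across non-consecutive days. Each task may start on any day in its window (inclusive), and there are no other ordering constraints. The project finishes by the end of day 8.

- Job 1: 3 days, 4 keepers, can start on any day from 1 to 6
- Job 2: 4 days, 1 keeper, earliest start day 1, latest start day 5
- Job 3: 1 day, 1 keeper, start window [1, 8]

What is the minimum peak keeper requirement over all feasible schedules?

Early-start (Job 1@1, Job 2@1, Job 3@1) gives peak 6: d1:6  d2:5  d3:5  d4:1  d5:0  d6:0  d7:0  d8:0.
Shift Job 2→4, Job 3→4.
Schedule Job 1@1, Job 2@4, Job 3@4: d1:4  d2:4  d3:4  d4:2  d5:1  d6:1  d7:1  d8:0 — peak 4.

4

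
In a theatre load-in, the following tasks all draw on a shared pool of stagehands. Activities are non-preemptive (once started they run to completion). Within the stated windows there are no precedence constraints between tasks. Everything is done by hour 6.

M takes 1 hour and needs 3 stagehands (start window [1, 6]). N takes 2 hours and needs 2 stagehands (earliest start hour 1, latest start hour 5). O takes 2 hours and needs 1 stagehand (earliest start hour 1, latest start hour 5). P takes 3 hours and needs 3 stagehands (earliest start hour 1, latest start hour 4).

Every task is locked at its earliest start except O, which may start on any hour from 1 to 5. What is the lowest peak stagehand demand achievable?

O@1: h1:9  h2:6  h3:3  h4:0  h5:0  h6:0 → peak 9
O@2: h1:8  h2:6  h3:4  h4:0  h5:0  h6:0 → peak 8
O@3: h1:8  h2:5  h3:4  h4:1  h5:0  h6:0 → peak 8
O@4: h1:8  h2:5  h3:3  h4:1  h5:1  h6:0 → peak 8
O@5: h1:8  h2:5  h3:3  h4:0  h5:1  h6:1 → peak 8
Best is O@2, peak 8.

8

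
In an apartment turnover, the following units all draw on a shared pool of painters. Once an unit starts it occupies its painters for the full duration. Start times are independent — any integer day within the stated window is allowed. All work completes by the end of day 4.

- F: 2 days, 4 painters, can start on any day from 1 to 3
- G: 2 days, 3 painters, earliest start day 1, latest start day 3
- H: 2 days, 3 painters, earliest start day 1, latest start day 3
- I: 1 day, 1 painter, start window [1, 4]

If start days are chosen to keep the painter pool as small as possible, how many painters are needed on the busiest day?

6

Early-start (F@1, G@1, H@1, I@1) gives peak 11: d1:11  d2:10  d3:0  d4:0.
Shift G→3, H→3.
Schedule F@1, G@3, H@3, I@1: d1:5  d2:4  d3:6  d4:6 — peak 6.
Total painter-days = 21 over 4 days ⇒ peak ≥ ⌈21/4⌉ = 6, so 6 is optimal.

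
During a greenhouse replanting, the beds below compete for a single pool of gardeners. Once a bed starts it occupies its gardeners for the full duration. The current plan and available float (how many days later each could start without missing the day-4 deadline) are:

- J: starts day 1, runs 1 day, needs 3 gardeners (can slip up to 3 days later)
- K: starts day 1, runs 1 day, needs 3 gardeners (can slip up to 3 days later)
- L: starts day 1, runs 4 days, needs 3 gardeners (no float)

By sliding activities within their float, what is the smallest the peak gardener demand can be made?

6

Early-start (J@1, K@1, L@1) gives peak 9: d1:9  d2:3  d3:3  d4:3.
Shift K→2.
Schedule J@1, K@2, L@1: d1:6  d2:6  d3:3  d4:3 — peak 6.
No arrangement of the 16 feasible schedules does better.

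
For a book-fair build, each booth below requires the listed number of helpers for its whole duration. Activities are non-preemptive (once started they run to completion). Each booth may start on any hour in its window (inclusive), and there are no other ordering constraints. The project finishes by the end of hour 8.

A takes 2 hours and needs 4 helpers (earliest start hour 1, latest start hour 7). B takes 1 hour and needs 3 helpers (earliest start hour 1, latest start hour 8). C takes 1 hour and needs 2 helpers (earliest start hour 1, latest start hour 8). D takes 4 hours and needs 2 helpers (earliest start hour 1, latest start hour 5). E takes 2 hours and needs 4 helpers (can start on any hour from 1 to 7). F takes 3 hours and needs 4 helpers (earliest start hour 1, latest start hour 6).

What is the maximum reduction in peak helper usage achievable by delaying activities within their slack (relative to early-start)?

Early-start peak: h1:19  h2:14  h3:6  h4:2  h5:0  h6:0  h7:0  h8:0 ⇒ 19.
Leveled (A@1, B@3, C@1, D@2, E@4, F@6): h1:6  h2:6  h3:5  h4:6  h5:6  h6:4  h7:4  h8:4 ⇒ 6.
Reduction 19 − 6 = 13.

13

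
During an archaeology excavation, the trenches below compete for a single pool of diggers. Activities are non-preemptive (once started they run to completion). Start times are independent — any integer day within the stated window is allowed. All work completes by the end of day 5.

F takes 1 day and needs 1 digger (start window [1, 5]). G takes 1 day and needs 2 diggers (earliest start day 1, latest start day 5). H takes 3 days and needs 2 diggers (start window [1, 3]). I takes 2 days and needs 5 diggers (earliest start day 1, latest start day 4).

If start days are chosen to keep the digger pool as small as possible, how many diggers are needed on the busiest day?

5

Early-start (F@1, G@1, H@1, I@1) gives peak 10: d1:10  d2:7  d3:2  d4:0  d5:0.
Shift I→4.
Schedule F@1, G@1, H@1, I@4: d1:5  d2:2  d3:2  d4:5  d5:5 — peak 5.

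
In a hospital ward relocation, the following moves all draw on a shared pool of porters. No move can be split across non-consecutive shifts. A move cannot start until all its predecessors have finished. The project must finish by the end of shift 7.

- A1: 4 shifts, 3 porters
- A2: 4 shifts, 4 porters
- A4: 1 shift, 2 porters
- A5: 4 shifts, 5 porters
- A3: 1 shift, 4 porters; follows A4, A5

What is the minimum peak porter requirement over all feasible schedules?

12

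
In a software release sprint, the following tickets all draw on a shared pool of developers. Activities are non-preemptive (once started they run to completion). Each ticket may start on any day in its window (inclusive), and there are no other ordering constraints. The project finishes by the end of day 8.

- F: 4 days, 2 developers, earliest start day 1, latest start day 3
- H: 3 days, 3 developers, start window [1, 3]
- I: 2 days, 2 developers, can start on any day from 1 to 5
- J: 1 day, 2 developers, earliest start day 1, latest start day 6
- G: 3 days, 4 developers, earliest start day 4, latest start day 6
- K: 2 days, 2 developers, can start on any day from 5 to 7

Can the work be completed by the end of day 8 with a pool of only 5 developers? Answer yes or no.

no

The minimum achievable peak is 6; 5 < 6, so no feasible schedule stays within the cap.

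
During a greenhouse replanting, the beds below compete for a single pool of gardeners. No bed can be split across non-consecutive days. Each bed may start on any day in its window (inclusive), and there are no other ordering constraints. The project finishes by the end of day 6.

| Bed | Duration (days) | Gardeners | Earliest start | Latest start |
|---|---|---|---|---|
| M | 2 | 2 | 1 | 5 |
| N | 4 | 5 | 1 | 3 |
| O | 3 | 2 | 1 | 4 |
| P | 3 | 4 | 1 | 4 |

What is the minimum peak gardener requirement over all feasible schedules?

9

Early-start (M@1, N@1, O@1, P@1) gives peak 13: d1:13  d2:13  d3:11  d4:5  d5:0  d6:0.
Shift P→4.
Schedule M@1, N@1, O@1, P@4: d1:9  d2:9  d3:7  d4:9  d5:4  d6:4 — peak 9.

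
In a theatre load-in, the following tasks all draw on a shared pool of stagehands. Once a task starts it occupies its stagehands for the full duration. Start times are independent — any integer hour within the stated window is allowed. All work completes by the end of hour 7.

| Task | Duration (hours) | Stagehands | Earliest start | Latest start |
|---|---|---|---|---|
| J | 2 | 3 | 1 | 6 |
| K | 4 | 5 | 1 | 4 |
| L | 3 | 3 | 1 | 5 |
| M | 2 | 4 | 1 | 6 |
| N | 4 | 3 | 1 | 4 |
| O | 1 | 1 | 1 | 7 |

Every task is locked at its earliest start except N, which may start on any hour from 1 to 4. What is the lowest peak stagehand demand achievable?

N@1: h1:19  h2:18  h3:11  h4:8  h5:0  h6:0  h7:0 → peak 19
N@2: h1:16  h2:18  h3:11  h4:8  h5:3  h6:0  h7:0 → peak 18
N@3: h1:16  h2:15  h3:11  h4:8  h5:3  h6:3  h7:0 → peak 16
N@4: h1:16  h2:15  h3:8  h4:8  h5:3  h6:3  h7:3 → peak 16
Best is N@3, peak 16.

16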